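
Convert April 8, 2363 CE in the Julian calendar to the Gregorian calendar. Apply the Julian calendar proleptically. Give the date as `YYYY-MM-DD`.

At this point the Julian calendar is 16 days behind the Gregorian.
8 April 2363 Julian + 16 days → 24 April 2363 Gregorian.

2363-04-24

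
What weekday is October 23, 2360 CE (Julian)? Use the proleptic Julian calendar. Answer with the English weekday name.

In the Gregorian calendar this is 8 November 2360 (JDN 2583344).
Since JDN mod 7 = 1 (0 = Monday), the day is Tuesday.

Tuesday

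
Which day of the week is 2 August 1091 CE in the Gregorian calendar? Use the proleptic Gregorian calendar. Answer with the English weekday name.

Sunday

2119753 ≡ 6 (mod 7); counting from Monday = 0 gives Sunday.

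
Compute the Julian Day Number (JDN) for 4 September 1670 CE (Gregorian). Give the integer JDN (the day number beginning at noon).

2331262

JDN 2451545 is 1 January 2000 CE (Gregorian); the target day is −120283 days from there, so JDN = 2331262.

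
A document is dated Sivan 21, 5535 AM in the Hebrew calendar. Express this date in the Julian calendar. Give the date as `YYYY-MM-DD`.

1775-06-08

Both dates share Julian Day Number 2369535; in the Julian calendar that is 8 June 1775 CE.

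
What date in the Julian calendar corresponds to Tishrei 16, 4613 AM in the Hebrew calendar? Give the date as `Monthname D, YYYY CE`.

October 4, 852 CE

Both dates share Julian Day Number 2032528; in the Julian calendar that is 4 October 852 CE.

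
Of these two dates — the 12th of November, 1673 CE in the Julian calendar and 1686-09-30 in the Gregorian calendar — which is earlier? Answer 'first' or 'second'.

The two dates have Julian Day Numbers 2332437 and 2337132 respectively.
Since 2332437 < 2337132, the first date comes first.

first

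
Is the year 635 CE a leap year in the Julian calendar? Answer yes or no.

635 mod 4 = 3, so it is a common year in the Julian calendar.

no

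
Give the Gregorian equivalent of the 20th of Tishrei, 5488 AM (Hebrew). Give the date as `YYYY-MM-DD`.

1727-10-05

Both dates share Julian Day Number 2352111; in the Gregorian calendar that is 5 October 1727 CE.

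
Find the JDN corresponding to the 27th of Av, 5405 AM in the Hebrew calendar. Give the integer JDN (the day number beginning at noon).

In the Gregorian calendar the same day is 19 August 1645.
JDN 2451545 is 1 January 2000 CE (Gregorian); the target day is −129430 days from there, so JDN = 2322115.

2322115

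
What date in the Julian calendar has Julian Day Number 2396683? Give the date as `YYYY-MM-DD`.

1849-10-05

JDN 2396683 is 17 October 1849 in the Gregorian calendar.
In the Julian calendar that day is 1849-10-05.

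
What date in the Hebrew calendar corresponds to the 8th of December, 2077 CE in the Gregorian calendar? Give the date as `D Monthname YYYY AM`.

Both dates share Julian Day Number 2480011; in the Hebrew calendar that is 22 Kislev 5838 AM.

22 Kislev 5838 AM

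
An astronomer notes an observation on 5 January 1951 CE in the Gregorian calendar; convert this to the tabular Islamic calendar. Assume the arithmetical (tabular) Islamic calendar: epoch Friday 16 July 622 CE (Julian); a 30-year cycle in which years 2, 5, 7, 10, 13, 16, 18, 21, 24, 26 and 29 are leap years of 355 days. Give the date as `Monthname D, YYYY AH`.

Rabi' al-Awwal 26, 1370 AH

Julian Day Number of the source date = 2433652.
Converting JDN 2433652 to the tabular Islamic calendar gives 26 Rabi' al-Awwal 1370 AH.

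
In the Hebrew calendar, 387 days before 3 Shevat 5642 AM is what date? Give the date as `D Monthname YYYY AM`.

Counting 387 days back from JDN 2408469 reaches JDN 2408082, which is 1 Shevat 5641 AM.

1 Shevat 5641 AM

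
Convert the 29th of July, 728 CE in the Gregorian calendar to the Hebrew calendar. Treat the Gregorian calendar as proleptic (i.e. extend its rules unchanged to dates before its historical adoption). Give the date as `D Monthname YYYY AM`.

14 Av 4488 AM

Both dates share Julian Day Number 1987166; in the Hebrew calendar that is 14 Av 4488 AM.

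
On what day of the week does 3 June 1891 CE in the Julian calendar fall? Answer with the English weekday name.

Equivalently 15 June 1891 Gregorian, JDN 2411899.
JDN 2411899 mod 7 = 0, and JDN 0 was a Monday, so this is a Monday.

Monday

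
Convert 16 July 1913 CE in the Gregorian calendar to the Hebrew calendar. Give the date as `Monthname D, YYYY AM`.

Both dates share Julian Day Number 2419965; in the Hebrew calendar that is 11 Tammuz 5673 AM.

Tammuz 11, 5673 AM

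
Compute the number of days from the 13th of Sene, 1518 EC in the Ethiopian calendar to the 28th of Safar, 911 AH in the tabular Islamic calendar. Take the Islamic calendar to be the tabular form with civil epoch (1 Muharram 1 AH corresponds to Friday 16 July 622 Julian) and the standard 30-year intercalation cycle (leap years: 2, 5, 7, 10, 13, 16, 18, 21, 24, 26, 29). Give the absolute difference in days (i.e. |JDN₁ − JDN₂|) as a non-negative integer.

JDN of the first date = 2278587.
JDN of the second date = 2270971.
|2270971 − 2278587| = 7616.

7616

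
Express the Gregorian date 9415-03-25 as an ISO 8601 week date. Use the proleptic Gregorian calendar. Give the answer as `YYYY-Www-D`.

The weekday is Saturday (ISO weekday 6).
That Saturday belongs to ISO week 12 of ISO year 9415.

9415-W12-6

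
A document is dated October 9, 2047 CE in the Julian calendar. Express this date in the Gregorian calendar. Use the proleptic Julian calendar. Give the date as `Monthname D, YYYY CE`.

At this point the Julian calendar is 13 days behind the Gregorian.
9 October 2047 Julian + 13 days → 22 October 2047 Gregorian.

October 22, 2047 CE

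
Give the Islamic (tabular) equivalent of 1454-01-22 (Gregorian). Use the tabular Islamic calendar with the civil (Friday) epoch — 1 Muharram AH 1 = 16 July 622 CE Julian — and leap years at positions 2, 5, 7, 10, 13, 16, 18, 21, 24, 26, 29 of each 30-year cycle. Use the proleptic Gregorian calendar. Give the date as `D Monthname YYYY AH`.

Both dates share Julian Day Number 2252144; in the tabular Islamic calendar that is 13 Muharram 858 AH.

13 Muharram 858 AH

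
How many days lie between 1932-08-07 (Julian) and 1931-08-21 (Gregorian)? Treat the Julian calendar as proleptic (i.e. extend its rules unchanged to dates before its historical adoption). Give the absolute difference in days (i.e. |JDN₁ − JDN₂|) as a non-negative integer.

JDN of the first date = 2426940.
JDN of the second date = 2426575.
|2426575 − 2426940| = 365.

365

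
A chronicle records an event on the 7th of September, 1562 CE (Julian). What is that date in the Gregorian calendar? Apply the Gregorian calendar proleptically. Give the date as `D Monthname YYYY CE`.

The Julian–Gregorian offset here is 10 days (Julian trailing).
7 September 1562 Julian + 10 days → 17 September 1562 Gregorian.

17 September 1562 CE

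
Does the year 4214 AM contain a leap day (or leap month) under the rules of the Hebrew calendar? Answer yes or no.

no

Hebrew year 4214 is year 15 of its 19-year Metonic cycle; leap years are at positions 3, 6, 8, 11, 14, 17, 19, so it is a common year (12 months).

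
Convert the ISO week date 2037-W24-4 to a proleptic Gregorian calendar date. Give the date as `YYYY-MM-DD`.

ISO week 1 of 2037 is the week containing the first Thursday of 2037.
Week 24, day 4 (Thursday) lands on 2037-06-11.

2037-06-11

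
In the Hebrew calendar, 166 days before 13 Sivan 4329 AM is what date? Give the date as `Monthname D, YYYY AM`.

The starting date is JDN 1929020; 1929020 − 166 = 1928854.
JDN 1928854 corresponds to Kislev 24, 4329 AM.

Kislev 24, 4329 AM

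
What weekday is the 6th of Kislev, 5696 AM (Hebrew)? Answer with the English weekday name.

Monday

This is JDN 2428139 (2 December 1935 Gregorian).
JDN 2428139 mod 7 = 0, and JDN 0 was a Monday, so this is a Monday.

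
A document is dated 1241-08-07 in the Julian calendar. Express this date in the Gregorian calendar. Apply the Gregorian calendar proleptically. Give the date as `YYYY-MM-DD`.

1241-08-14

For dates in this range the Gregorian date is 7 days ahead of the Julian.
7 August 1241 Julian + 7 days → 14 August 1241 Gregorian.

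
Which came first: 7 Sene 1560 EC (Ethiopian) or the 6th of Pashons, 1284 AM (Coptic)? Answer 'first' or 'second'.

second

Converting both to JDN: 2293922 vs 2293891; the smaller is the second.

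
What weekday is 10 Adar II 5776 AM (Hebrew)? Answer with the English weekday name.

Sunday

In the Gregorian calendar this is 20 March 2016 (JDN 2457468).
Since JDN mod 7 = 6 (0 = Monday), the day is Sunday.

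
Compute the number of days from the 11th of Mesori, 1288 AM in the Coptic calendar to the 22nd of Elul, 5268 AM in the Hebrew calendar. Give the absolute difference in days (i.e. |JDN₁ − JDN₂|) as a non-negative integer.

23362

First date → JDN 2295447; second date → JDN 2272085.
The interval is |2295447 − 2272085| = 23362 days.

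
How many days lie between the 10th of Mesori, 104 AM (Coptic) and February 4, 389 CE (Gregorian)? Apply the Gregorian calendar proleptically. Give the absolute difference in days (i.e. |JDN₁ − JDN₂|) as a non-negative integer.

184

JDN of the first date = 1862990.
JDN of the second date = 1863174.
|1863174 − 1862990| = 184.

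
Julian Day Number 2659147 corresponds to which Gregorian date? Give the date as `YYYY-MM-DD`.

Counting from JDN 2299161 = 15 Oct 1582 gives an offset of 359986 days.

2568-05-24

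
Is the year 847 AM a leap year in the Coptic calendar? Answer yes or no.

847 mod 4 = 3; in the Coptic calendar a year is leap when year mod 4 = 3, so it is a leap year.

yes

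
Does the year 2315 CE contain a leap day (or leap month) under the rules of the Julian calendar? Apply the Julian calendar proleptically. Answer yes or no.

2315 mod 4 = 3, so it is a common year in the Julian calendar.

no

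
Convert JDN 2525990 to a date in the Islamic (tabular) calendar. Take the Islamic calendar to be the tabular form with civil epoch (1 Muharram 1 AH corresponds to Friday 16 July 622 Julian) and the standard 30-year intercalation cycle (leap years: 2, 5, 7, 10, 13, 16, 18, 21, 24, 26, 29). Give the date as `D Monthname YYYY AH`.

The Gregorian equivalent of JDN 2525990 is 29 October 2203.
In the tabular Islamic calendar that day is 22 Shawwal 1630 AH.

22 Shawwal 1630 AH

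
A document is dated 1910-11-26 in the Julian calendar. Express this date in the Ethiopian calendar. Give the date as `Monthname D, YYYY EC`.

Hidar 30, 1903 EC

The source date corresponds to 9 December 1910 in the Gregorian calendar (JDN 2419015).
That day falls on 30 Hidar 1903 EC in the Ethiopian calendar.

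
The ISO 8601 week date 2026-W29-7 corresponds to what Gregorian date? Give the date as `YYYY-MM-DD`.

2026-07-19

ISO week 1 of 2026 is the week containing the first Thursday of 2026.
Week 29, day 7 (Sunday) lands on 2026-07-19.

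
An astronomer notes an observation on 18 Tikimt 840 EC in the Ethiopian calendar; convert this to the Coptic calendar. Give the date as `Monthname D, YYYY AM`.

Paopi 18, 564 AM

Julian Day Number of the source date = 2030713.
Converting JDN 2030713 to the Coptic calendar gives 18 Paopi 564 AM.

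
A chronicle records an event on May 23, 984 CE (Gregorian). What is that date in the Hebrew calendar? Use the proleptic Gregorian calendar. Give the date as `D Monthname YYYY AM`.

15 Sivan 4744 AM

Julian Day Number of the source date = 2080602.
Converting JDN 2080602 to the Hebrew calendar gives 15 Sivan 4744 AM.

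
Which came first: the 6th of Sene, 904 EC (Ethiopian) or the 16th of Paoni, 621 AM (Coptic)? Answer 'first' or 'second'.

Converting both to JDN: 2054317 vs 2051770; the smaller is the second.

second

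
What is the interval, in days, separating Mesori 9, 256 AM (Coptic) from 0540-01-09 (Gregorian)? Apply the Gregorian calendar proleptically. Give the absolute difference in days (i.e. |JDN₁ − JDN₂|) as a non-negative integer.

JDN of the first date = 1918507.
JDN of the second date = 1918299.
|1918299 − 1918507| = 208.

208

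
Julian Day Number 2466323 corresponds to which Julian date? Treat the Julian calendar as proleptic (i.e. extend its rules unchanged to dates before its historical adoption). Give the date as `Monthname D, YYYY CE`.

The Gregorian equivalent of JDN 2466323 is 17 June 2040.
In the Julian calendar that day is June 4, 2040 CE.

June 4, 2040 CE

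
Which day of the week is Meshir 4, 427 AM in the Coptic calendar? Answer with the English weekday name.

Thursday

Equivalently 2 February 711 Gregorian, JDN 1980779.
JDN 1980779 mod 7 = 3, and JDN 0 was a Monday, so this is a Thursday.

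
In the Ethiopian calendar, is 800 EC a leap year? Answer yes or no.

800 mod 4 = 0; in the Ethiopian calendar a year is leap when year mod 4 = 3, so it is a common year.

no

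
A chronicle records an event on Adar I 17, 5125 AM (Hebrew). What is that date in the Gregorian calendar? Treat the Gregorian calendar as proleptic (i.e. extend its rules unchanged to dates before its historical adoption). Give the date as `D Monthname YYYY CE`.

Julian Day Number of the source date = 2219665.
Converting JDN 2219665 to the Gregorian calendar gives 18 February 1365 CE.

18 February 1365 CE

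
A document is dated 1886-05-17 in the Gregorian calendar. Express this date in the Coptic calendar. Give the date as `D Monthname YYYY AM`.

10 Pashons 1602 AM

Both dates share Julian Day Number 2410044; in the Coptic calendar that is 10 Pashons 1602 AM.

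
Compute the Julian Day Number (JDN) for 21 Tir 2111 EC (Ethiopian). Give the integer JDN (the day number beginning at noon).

Equivalently 30 January 2119 (Gregorian).
JDN 2400001 is 17 November 1858 CE (Gregorian), MJD 0; the target day is +95037 days from there, so JDN = 2495038.

2495038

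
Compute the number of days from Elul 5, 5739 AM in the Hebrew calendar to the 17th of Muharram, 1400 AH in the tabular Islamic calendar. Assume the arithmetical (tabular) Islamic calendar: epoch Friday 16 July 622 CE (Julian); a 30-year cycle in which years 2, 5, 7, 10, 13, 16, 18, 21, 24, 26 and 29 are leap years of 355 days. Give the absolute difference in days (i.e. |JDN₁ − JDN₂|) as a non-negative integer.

First date → JDN 2444114; second date → JDN 2444215.
The interval is |2444114 − 2444215| = 101 days.

101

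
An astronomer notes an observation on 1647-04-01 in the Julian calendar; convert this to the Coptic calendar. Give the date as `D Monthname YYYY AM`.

The source date corresponds to 11 April 1647 in the Gregorian calendar (JDN 2322715).
That day falls on 6 Parmouti 1363 AM in the Coptic calendar.

6 Parmouti 1363 AM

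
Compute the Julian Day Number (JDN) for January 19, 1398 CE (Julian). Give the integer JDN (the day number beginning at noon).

2231696

Equivalently 27 January 1398 (proleptic Gregorian).
JDN 2400001 is 17 November 1858 CE (Gregorian), MJD 0; the target day is −168305 days from there, so JDN = 2231696.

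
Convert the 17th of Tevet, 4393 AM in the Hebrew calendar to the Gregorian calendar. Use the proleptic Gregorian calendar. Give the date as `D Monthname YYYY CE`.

Julian Day Number of the source date = 1952264.
Converting JDN 1952264 to the Gregorian calendar gives 6 January 633 CE.

6 January 633 CE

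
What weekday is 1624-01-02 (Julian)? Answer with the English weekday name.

In the Gregorian calendar this is 12 January 1624 (JDN 2314225).
JDN 2314225 mod 7 = 4, and JDN 0 was a Monday, so this is a Friday.

Friday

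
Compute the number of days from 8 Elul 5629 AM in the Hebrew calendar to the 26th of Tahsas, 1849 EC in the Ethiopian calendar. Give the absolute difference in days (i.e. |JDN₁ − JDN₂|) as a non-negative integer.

4607

JDN of the first date = 2403925.
JDN of the second date = 2399318.
|2399318 − 2403925| = 4607.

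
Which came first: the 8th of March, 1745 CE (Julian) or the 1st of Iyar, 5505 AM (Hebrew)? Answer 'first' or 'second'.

first

First date → JDN 2358486; second date → JDN 2358531.
JDN 2358486 < JDN 2358531, so the first date is earlier.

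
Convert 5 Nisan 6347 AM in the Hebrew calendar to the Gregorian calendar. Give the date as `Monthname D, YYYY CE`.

April 4, 2587 CE

Both dates share Julian Day Number 2666036; in the Gregorian calendar that is 4 April 2587 CE.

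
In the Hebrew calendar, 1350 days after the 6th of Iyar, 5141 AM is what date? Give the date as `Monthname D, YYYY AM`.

Counting 1350 days forward from JDN 2225588 reaches JDN 2226938, which is Tevet 25, 5145 AM.

Tevet 25, 5145 AM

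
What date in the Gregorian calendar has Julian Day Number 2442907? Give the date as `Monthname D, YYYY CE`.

May 8, 1976 CE

Counting from JDN 2299161 = 15 Oct 1582 gives an offset of 143746 days.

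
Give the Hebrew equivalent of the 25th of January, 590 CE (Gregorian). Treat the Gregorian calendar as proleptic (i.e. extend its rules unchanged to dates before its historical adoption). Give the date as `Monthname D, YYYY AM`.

Julian Day Number of the source date = 1936578.
Converting JDN 1936578 to the Hebrew calendar gives 12 Shevat 4350 AM.

Shevat 12, 4350 AM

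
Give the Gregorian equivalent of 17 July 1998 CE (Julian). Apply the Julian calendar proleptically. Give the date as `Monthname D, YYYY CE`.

The Julian–Gregorian offset here is 13 days (Julian trailing).
17 July 1998 Julian + 13 days → 30 July 1998 Gregorian.

July 30, 1998 CE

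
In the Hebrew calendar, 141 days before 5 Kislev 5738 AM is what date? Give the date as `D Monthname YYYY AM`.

11 Tammuz 5737 AM

JDN of 5 Kislev 5738 AM = 2443463.
2443463 − 141 = 2443322.
JDN 2443322 in the Hebrew calendar is 11 Tammuz 5737 AM.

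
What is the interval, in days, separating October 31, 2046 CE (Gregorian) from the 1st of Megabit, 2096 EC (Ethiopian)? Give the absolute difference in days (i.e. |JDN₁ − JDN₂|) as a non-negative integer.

JDN of the first date = 2468650.
JDN of the second date = 2489600.
|2489600 − 2468650| = 20950.

20950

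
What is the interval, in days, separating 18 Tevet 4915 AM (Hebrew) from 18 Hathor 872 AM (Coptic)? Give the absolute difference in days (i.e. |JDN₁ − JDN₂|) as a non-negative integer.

325

First date → JDN 2142915; second date → JDN 2143240.
The interval is |2142915 − 2143240| = 325 days.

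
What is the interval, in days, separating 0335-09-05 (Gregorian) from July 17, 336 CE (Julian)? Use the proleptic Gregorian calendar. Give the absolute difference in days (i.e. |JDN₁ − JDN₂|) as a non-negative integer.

First date → JDN 1843663; second date → JDN 1843980.
The interval is |1843663 − 1843980| = 317 days.

317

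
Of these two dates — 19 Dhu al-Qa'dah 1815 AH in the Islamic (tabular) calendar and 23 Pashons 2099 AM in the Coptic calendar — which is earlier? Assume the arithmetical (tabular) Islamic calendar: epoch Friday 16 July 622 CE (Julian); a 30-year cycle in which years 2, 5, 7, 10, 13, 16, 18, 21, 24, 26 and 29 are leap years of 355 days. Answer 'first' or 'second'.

The two dates have Julian Day Numbers 2591574 and 2591586 respectively.
Since 2591574 < 2591586, the first date comes first.

first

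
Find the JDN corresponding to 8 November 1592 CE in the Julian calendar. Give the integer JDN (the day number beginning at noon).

2302848

Equivalently 18 November 1592 (Gregorian).
JDN 2451545 is 1 January 2000 CE (Gregorian); the target day is −148697 days from there, so JDN = 2302848.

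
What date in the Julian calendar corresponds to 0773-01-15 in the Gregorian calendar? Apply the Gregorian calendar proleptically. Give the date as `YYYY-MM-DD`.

At this point the Julian calendar is 4 days behind the Gregorian.
15 January 773 Gregorian − 4 days → 11 January 773 Julian.

0773-01-11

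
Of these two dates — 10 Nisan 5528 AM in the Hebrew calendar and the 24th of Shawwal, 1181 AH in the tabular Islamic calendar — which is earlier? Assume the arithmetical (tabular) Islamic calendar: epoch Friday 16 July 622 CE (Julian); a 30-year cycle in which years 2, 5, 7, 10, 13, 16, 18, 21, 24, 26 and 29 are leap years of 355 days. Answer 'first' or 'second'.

second

Converting both to JDN: 2366896 vs 2366882; the smaller is the second.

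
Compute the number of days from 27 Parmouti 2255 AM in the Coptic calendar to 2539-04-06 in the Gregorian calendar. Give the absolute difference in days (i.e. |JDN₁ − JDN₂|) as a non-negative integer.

33

First date → JDN 2648539; second date → JDN 2648506.
The interval is |2648539 − 2648506| = 33 days.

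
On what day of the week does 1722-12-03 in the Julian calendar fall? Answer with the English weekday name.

Monday

Equivalently 14 December 1722 Gregorian, JDN 2350355.
JDN 2350355 mod 7 = 0, and JDN 0 was a Monday, so this is a Monday.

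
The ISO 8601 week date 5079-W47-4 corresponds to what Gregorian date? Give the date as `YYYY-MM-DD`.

5079-11-20

ISO week 1 of 5079 is the week containing the first Thursday of 5079.
Week 47, day 4 (Thursday) lands on 5079-11-20.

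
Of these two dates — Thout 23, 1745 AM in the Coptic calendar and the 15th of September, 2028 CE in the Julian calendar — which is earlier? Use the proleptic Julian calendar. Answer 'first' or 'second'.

second

The two dates have Julian Day Numbers 2462048 and 2462043 respectively.
Since 2462043 < 2462048, the second date comes first.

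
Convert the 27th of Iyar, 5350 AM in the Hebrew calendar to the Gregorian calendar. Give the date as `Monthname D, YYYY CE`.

May 31, 1590 CE

Both dates share Julian Day Number 2301946; in the Gregorian calendar that is 31 May 1590 CE.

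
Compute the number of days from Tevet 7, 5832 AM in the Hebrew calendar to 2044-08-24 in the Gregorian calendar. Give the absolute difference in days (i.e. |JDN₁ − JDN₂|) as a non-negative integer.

JDN of the first date = 2477840.
JDN of the second date = 2467852.
|2467852 − 2477840| = 9988.

9988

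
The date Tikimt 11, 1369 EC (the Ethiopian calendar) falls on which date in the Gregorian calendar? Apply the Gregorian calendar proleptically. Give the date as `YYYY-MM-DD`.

Both dates share Julian Day Number 2223923; in the Gregorian calendar that is 16 October 1376 CE.

1376-10-16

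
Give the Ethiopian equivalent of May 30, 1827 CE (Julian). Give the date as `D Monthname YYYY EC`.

The source date corresponds to 11 June 1827 in the Gregorian calendar (JDN 2388519).
That day falls on 5 Sene 1819 EC in the Ethiopian calendar.

5 Sene 1819 EC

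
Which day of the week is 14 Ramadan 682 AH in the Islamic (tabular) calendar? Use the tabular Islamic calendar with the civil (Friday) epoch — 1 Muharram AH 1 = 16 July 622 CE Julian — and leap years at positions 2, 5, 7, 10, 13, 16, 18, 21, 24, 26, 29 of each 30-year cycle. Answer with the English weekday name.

In the proleptic Gregorian calendar this is 13 December 1283 (JDN 2190013).
2190013 ≡ 0 (mod 7); counting from Monday = 0 gives Monday.

Monday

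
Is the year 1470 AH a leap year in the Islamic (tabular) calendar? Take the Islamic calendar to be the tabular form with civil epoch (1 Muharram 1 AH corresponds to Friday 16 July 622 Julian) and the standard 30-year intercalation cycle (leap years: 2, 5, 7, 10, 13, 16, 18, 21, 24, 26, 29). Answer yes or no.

Year 1470 AH is year 30 of its 30-year cycle; leap positions are 2, 5, 7, 10, 13, 16, 18, 21, 24, 26, 29, so it is a common year (354 days).

no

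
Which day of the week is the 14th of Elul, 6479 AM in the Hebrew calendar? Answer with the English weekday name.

Saturday

In the Gregorian calendar this is 20 September 2719 (JDN 2714416).
JDN 2714416 mod 7 = 5, and JDN 0 was a Monday, so this is a Saturday.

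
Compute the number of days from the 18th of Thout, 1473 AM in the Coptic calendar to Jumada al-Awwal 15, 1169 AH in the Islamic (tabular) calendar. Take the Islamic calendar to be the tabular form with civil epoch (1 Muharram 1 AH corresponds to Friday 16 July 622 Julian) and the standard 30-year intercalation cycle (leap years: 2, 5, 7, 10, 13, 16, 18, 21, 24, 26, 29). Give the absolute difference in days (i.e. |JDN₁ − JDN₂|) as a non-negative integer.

First date → JDN 2362695; second date → JDN 2362472.
The interval is |2362695 − 2362472| = 223 days.

223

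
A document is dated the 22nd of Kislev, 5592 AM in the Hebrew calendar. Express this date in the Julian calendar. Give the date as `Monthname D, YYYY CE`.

Both dates share Julian Day Number 2390149; in the Julian calendar that is 15 November 1831 CE.

November 15, 1831 CE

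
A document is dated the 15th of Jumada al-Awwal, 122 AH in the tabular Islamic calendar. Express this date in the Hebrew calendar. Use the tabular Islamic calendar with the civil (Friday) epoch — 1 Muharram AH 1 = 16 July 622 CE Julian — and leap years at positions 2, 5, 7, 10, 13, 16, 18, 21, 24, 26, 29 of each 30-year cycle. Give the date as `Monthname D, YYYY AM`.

Iyar 16, 4500 AM

The source date corresponds to 21 April 740 in the proleptic Gregorian calendar (JDN 1991450).
That day falls on 16 Iyar 4500 AM in the Hebrew calendar.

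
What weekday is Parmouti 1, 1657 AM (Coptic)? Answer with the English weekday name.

This is JDN 2430094 (9 April 1941 Gregorian).
JDN 2430094 mod 7 = 2, and JDN 0 was a Monday, so this is a Wednesday.

Wednesday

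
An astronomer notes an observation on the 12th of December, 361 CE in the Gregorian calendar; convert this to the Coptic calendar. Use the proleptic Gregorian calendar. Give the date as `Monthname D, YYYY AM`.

Both dates share Julian Day Number 1853258; in the Coptic calendar that is 15 Koiak 78 AM.

Koiak 15, 78 AM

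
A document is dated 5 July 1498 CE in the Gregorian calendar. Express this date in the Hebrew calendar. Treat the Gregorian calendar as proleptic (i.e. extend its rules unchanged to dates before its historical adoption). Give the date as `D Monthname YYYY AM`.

Julian Day Number of the source date = 2268379.
Converting JDN 2268379 to the Hebrew calendar gives 6 Tammuz 5258 AM.

6 Tammuz 5258 AM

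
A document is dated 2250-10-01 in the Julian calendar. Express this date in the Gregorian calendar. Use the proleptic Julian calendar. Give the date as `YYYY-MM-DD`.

For dates in this range the Gregorian date is 15 days ahead of the Julian.
1 October 2250 Julian + 15 days → 16 October 2250 Gregorian.

2250-10-16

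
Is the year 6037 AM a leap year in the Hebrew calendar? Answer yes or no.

Hebrew year 6037 is year 14 of its 19-year Metonic cycle; leap years are at positions 3, 6, 8, 11, 14, 17, 19, so it is a leap year (13 months).

yes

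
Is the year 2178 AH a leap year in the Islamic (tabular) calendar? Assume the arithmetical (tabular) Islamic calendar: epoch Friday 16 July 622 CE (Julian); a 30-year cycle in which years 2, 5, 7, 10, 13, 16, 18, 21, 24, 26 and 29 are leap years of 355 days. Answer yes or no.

yes

Year 2178 AH is year 18 of its 30-year cycle; leap positions are 2, 5, 7, 10, 13, 16, 18, 21, 24, 26, 29, so it is a leap year (355 days).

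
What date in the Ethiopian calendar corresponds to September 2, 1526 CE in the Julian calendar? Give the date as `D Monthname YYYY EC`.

5 Meskerem 1519 EC

Both dates share Julian Day Number 2278674; in the Ethiopian calendar that is 5 Meskerem 1519 EC.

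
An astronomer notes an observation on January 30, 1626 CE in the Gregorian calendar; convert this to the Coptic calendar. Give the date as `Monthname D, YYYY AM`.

Julian Day Number of the source date = 2314974.
Converting JDN 2314974 to the Coptic calendar gives 25 Tobi 1342 AM.

Tobi 25, 1342 AM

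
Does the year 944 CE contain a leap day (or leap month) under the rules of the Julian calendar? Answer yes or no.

yes

944 mod 4 = 0, so it is a leap year in the Julian calendar.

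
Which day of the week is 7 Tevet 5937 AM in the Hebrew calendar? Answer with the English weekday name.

Equivalently 7 January 2177 Gregorian, JDN 2516200.
Since JDN mod 7 = 1 (0 = Monday), the day is Tuesday.

Tuesday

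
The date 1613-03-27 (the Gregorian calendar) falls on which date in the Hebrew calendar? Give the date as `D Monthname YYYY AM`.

5 Nisan 5373 AM

Julian Day Number of the source date = 2310282.
Converting JDN 2310282 to the Hebrew calendar gives 5 Nisan 5373 AM.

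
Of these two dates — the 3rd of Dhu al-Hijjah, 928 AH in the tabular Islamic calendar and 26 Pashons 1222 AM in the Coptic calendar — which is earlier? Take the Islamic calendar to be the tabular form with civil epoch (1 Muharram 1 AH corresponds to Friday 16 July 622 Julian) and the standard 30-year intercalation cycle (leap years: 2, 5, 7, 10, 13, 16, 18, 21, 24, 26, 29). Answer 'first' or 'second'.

First date → JDN 2277265; second date → JDN 2271265.
JDN 2271265 < JDN 2277265, so the second date is earlier.

second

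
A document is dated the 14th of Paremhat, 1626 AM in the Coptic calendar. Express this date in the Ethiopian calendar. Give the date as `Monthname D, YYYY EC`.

The source date corresponds to 23 March 1910 in the Gregorian calendar (JDN 2418754).
That day falls on 14 Megabit 1902 EC in the Ethiopian calendar.

Megabit 14, 1902 EC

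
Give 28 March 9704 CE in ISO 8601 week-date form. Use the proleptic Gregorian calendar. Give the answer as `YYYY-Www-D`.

The weekday is Friday (ISO weekday 5).
That Friday belongs to ISO week 13 of ISO year 9704.

9704-W13-5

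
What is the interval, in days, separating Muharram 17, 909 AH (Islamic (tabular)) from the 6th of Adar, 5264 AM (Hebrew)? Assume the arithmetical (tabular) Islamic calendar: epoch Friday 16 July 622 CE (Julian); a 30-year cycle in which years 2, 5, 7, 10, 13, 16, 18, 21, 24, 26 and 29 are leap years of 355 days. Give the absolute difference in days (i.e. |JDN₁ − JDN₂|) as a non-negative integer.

224

JDN of the first date = 2270221.
JDN of the second date = 2270445.
|2270445 − 2270221| = 224.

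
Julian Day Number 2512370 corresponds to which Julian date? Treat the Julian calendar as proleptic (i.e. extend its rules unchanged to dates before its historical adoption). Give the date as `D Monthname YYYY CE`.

30 June 2166 CE

JDN 2512370 is 14 July 2166 in the Gregorian calendar.
In the Julian calendar that day is 30 June 2166 CE.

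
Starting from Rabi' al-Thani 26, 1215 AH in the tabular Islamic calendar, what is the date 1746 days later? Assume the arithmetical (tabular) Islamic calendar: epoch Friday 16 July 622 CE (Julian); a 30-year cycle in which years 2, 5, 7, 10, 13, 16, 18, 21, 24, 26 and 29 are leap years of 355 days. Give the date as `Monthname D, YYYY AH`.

Rabi' al-Awwal 30, 1220 AH

The starting date is JDN 2378755; 2378755 + 1746 = 2380501.
JDN 2380501 corresponds to Rabi' al-Awwal 30, 1220 AH.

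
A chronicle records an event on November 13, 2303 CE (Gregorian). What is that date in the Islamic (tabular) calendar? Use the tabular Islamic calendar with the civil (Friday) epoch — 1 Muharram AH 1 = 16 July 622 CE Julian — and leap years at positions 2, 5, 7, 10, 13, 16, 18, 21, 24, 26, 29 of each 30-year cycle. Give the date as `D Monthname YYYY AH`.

Both dates share Julian Day Number 2562529; in the tabular Islamic calendar that is 2 Dhu al-Hijjah 1733 AH.

2 Dhu al-Hijjah 1733 AH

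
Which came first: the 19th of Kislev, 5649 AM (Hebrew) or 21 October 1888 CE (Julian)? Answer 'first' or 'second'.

First date → JDN 2410965; second date → JDN 2410944.
JDN 2410944 < JDN 2410965, so the second date is earlier.

second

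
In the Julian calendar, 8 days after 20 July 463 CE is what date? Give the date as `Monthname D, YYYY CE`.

July 28, 463 CE

JDN of 20 July 463 CE = 1890369.
1890369 + 8 = 1890377.
JDN 1890377 in the Julian calendar is July 28, 463 CE.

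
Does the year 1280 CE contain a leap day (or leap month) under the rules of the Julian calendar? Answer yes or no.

yes

1280 mod 4 = 0, so it is a leap year in the Julian calendar.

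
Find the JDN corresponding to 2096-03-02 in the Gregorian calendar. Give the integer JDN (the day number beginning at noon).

JDN 2400001 is 17 November 1858 CE (Gregorian), MJD 0; the target day is +86669 days from there, so JDN = 2486670.

2486670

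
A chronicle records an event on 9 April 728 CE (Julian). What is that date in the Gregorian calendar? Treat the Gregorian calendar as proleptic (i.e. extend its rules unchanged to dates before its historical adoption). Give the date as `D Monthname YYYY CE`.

For dates in this range the Gregorian date is 4 days ahead of the Julian.
9 April 728 Julian + 4 days → 13 April 728 Gregorian.

13 April 728 CE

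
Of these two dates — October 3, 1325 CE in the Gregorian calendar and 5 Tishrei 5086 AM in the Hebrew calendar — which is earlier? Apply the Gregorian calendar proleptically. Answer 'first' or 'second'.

second

The two dates have Julian Day Numbers 2205282 and 2205270 respectively.
Since 2205270 < 2205282, the second date comes first.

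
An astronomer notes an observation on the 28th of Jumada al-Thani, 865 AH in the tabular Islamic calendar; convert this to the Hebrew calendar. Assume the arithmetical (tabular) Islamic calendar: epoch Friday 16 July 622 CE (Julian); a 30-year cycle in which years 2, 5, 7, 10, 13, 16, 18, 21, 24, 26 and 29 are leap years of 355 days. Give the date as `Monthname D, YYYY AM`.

The source date corresponds to 19 April 1461 in the proleptic Gregorian calendar (JDN 2254788).
That day falls on 30 Nisan 5221 AM in the Hebrew calendar.

Nisan 30, 5221 AM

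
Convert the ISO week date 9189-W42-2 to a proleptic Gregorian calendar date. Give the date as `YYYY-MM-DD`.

ISO week 1 of 9189 is the week containing the first Thursday of 9189.
Week 42, day 2 (Tuesday) lands on 9189-10-17.

9189-10-17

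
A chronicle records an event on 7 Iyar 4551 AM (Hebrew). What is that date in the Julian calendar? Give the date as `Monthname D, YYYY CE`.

The source date corresponds to 19 April 791 in the proleptic Gregorian calendar (JDN 2010075).
That day falls on 15 April 791 CE in the Julian calendar.

April 15, 791 CE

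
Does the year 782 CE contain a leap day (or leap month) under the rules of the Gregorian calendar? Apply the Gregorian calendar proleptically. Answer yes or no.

782 is not divisible by 4, so it is a common year.

no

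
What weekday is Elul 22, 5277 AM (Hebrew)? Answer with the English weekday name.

Wednesday

Equivalently 19 September 1517 Gregorian, JDN 2275394.
2275394 ≡ 2 (mod 7); counting from Monday = 0 gives Wednesday.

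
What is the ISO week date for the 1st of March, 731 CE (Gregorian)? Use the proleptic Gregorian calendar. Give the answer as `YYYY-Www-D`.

The weekday is Sunday (ISO weekday 7).
That Sunday belongs to ISO week 9 of ISO year 731.

0731-W09-7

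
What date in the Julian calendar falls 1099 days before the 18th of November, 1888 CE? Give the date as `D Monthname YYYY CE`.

15 November 1885 CE

Counting 1099 days back from JDN 2410972 reaches JDN 2409873, which is 15 November 1885 CE.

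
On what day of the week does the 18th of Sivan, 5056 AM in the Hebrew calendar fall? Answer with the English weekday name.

Monday

In the proleptic Gregorian calendar this is 28 May 1296 (JDN 2194563).
Since JDN mod 7 = 0 (0 = Monday), the day is Monday.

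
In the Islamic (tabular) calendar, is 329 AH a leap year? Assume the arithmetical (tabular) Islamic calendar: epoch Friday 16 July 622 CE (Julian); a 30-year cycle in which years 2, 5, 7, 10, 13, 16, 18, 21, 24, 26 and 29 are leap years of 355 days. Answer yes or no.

Year 329 AH is year 29 of its 30-year cycle; leap positions are 2, 5, 7, 10, 13, 16, 18, 21, 24, 26, 29, so it is a leap year (355 days).

yes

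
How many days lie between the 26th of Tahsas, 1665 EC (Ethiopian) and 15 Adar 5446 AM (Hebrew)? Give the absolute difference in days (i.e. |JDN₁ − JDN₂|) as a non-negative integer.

4817

First date → JDN 2332112; second date → JDN 2336929.
The interval is |2332112 − 2336929| = 4817 days.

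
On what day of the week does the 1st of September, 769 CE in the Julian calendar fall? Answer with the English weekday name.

Friday

In the proleptic Gregorian calendar this is 5 September 769 (JDN 2002179).
Since JDN mod 7 = 4 (0 = Monday), the day is Friday.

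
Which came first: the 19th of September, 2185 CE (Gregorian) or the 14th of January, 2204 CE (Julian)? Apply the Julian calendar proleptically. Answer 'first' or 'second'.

first

First date → JDN 2519377; second date → JDN 2526082.
JDN 2519377 < JDN 2526082, so the first date is earlier.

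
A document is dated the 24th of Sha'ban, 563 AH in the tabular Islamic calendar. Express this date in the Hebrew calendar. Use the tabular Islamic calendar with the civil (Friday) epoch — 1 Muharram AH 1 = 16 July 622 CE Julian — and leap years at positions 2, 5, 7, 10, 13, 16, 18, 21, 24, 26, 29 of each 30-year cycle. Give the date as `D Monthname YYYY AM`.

25 Sivan 4928 AM

The source date corresponds to 10 June 1168 in the proleptic Gregorian calendar (JDN 2147824).
That day falls on 25 Sivan 4928 AM in the Hebrew calendar.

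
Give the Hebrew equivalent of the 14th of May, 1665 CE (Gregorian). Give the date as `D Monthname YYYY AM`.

29 Iyar 5425 AM

Julian Day Number of the source date = 2329323.
Converting JDN 2329323 to the Hebrew calendar gives 29 Iyar 5425 AM.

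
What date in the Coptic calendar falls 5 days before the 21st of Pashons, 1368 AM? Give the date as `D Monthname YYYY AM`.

16 Pashons 1368 AM

The starting date is JDN 2324587; 2324587 − 5 = 2324582.
JDN 2324582 corresponds to 16 Pashons 1368 AM.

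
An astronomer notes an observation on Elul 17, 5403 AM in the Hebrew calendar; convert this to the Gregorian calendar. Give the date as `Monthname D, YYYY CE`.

Julian Day Number of the source date = 2321397.
Converting JDN 2321397 to the Gregorian calendar gives 1 September 1643 CE.

September 1, 1643 CE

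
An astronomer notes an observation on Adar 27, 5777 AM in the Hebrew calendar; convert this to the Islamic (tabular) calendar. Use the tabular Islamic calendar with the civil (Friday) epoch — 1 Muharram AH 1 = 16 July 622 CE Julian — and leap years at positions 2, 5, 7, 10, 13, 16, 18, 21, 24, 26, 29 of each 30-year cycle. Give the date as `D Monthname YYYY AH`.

26 Jumada al-Thani 1438 AH

Julian Day Number of the source date = 2457838.
Converting JDN 2457838 to the tabular Islamic calendar gives 26 Jumada al-Thani 1438 AH.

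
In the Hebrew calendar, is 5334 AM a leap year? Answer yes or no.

Hebrew year 5334 is year 14 of its 19-year Metonic cycle; leap years are at positions 3, 6, 8, 11, 14, 17, 19, so it is a leap year (13 months).

yes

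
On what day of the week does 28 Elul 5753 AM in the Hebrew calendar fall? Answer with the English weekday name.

This is JDN 2449245 (14 September 1993 Gregorian).
JDN 2449245 mod 7 = 1, and JDN 0 was a Monday, so this is a Tuesday.

Tuesday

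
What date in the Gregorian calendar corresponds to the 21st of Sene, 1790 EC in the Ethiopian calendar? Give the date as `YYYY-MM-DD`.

1798-06-26

Julian Day Number of the source date = 2377943.
Converting JDN 2377943 to the Gregorian calendar gives 26 June 1798 CE.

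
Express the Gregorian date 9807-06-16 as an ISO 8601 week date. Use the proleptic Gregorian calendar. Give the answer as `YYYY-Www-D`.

The weekday is Tuesday (ISO weekday 2).
That Tuesday belongs to ISO week 25 of ISO year 9807.

9807-W25-2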